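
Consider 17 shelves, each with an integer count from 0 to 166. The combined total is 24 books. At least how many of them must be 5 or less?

13

If only k of them are at most 5, the other 17 − k are at least 6, so the total is at least (17 − k)·6 + k·0.
This is ≤ 24, so (17 − k)·6 + 0k ≤ 24, which gives k ≥ 13.
Exactly 13 works: 13 values at 0 and 4 at 6 total 24.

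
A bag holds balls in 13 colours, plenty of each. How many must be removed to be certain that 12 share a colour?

You could draw 11 of every colour without reaching 12 of any — 143 in all.
One more forces 12 of some colour, so 143 + 1 = 144.

144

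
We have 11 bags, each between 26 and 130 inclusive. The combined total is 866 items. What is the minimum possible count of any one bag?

26

Minimizing one value means maximizing the remaining 10.
The other 10 can take up 10 × 130 = 1300 ≥ 866 − 26, so one bag can sit at its floor of 26.
Achievable: one at 26 and the other 10 totalling 840, which fits since 10 × 26 ≤ 840 ≤ 10 × 130.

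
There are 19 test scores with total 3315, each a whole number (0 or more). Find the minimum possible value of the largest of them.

Some value must be at least ⌈3315/19⌉ = 175, since 19 × 174 = 3306 < 3315.
Taking 10 copies of 174 and 9 copies of 175 gives exactly 3315, so 175 is attained.

175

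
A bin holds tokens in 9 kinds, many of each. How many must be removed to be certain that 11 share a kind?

You could draw 10 of every kind without reaching 11 of any — 90 in all.
One more forces 11 of some kind, so 90 + 1 = 91.

91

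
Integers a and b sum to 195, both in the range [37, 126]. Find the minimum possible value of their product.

ab = a(195 − a) is concave in a, so over [69, 126] it is minimized at an endpoint.
The extreme feasible split is a = 69, b = 126, giving ab = 8694.

8694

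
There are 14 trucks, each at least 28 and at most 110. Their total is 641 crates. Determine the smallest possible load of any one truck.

28

Minimizing one value means maximizing the remaining 13.
The other 13 can take up 13 × 110 = 1430 ≥ 641 − 28, so one truck can sit at its floor of 28.
Achievable: one at 28 and the other 13 totalling 613, which fits since 13 × 28 ≤ 613 ≤ 13 × 110.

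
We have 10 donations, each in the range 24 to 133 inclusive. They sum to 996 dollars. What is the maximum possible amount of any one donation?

Maximizing one value means minimizing the remaining 9.
The other 9 contribute at least 9 × 24 = 216, leaving at most 996 − 216 = 780.
But each donation is capped at 133, so the maximum is 133.
Achievable: one at 133 and the other 9 totalling 863, which fits since 9 × 24 ≤ 863 ≤ 9 × 133.

133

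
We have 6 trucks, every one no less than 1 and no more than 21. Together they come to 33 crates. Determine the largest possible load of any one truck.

21

Maximizing one value means minimizing the remaining 5.
The other 5 contribute at least 5 × 1 = 5, leaving at most 33 − 5 = 28.
But each truck is capped at 21, so the maximum is 21.
Achievable: one at 21 and the other 5 totalling 12, which fits since 5 × 1 ≤ 12 ≤ 5 × 21.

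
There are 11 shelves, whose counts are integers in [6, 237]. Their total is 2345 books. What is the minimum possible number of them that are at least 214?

Each value short of 214 is at most 213, costing at least 237 − 213 = 24 against the maximum total of 2607.
We can afford to lose at most 2607 − 2345 = 262, so at most ⌊262/24⌋ = 10 fall short, and at least 1 are ≥ 214.
Exactly 1 works: 1 value at 237 and 10 at 213 total 2367; lower one of the high values by 22 (still ≥ 214) to hit 2345.

1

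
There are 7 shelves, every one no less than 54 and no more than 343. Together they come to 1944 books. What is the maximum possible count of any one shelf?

To make one shelf as large as possible, make the other 6 as small as possible.
The other 6 contribute at least 6 × 54 = 324, leaving at most 1944 − 324 = 1620.
But each shelf is capped at 343, so the maximum is 343.
Achievable: one at 343 and the other 6 totalling 1601, which fits since 6 × 54 ≤ 1601 ≤ 6 × 343.

343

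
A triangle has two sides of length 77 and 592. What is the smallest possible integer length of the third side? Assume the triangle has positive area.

516

The third side must exceed |77 − 592| = 515.
The smallest integer above 515 is 516.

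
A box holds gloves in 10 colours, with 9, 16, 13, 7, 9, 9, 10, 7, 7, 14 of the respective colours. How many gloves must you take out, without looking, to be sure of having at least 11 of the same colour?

In the worst case you take as many as possible of each colour without reaching 11: 9 + 10 + 10 + 7 + 9 + 9 + 10 + 7 + 7 + 10 = 88.
The next one must give 11 of some colour, so 88 + 1 = 89.

89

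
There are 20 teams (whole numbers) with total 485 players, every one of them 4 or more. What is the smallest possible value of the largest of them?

Some value must be at least ⌈485/20⌉ = 25, since 20 × 24 = 480 < 485.
Achievable: 5 of them at 25 and 15 at 24 total 485.

25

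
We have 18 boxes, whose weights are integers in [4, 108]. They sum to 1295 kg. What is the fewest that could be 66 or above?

3

Suppose at most 18 − j of them reach 66; then j values are ≤ 65 and the rest ≤ 108.
The total is then ≤ 65·j + 108·(18 − j) = 1944 − 43j. For this to be ≥ 1295 we need j ≤ 15, so at least 18 − 15 = 3 must reach 66.
Exactly 3 works: 3 values at 108 and 15 at 65 total 1299; lower one of the high values by 4 (still ≥ 66) to hit 1295.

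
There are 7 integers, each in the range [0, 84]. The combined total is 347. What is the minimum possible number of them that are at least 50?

1

Each value short of 50 is at most 49, costing at least 84 − 49 = 35 against the maximum total of 588.
We can afford to lose at most 588 − 347 = 241, so at most ⌊241/35⌋ = 6 fall short, and at least 1 are ≥ 50.
Exactly 1 works: 1 value at 84 and 6 at 49 total 378; lower one of the high values by 31 (still ≥ 50) to hit 347.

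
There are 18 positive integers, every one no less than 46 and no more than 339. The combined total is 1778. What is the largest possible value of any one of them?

339

Maximizing one value means minimizing the remaining 17.
The other 17 contribute at least 17 × 46 = 782, leaving at most 1778 − 782 = 996.
But each integer is capped at 339, so the maximum is 339.
Achievable: one at 339 and the other 17 totalling 1439, which fits since 17 × 46 ≤ 1439 ≤ 17 × 339.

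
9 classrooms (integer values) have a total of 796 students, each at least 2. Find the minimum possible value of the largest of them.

89

If every one of the 9 were at most 88, the total would be at most 9 × 88 = 792 < 796.
Taking 5 copies of 88 and 4 copies of 89 gives exactly 796, so 89 is attained.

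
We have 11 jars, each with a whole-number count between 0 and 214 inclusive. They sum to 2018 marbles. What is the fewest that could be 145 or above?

Each value short of 145 is at most 144, costing at least 214 − 144 = 70 against the maximum total of 2354.
We can afford to lose at most 2354 − 2018 = 336, so at most ⌊336/70⌋ = 4 fall short, and at least 7 are ≥ 145.
Exactly 7 works: 7 values at 214 and 4 at 144 total 2074; lower one of the high values by 56 (still ≥ 145) to hit 2018.

7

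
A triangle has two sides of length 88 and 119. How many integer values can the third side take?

175

The triangle inequality gives |88 − 119| < c < 88 + 119, i.e. 31 < c < 207.
So c can be any integer from 32 to 206: 175 values.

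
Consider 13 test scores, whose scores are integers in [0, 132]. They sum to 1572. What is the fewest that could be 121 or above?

1

Each value short of 121 is at most 120, costing at least 132 − 120 = 12 against the maximum total of 1716.
We can afford to lose at most 1716 − 1572 = 144, so at most ⌊144/12⌋ = 12 fall short, and at least 1 are ≥ 121.
Exactly 1 works: 1 value at 132 and 12 at 120 total 1572.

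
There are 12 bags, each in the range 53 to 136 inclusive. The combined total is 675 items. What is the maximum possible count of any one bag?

92

Maximizing one value means minimizing the remaining 11.
The other 11 contribute at least 11 × 53 = 583, leaving at most 675 − 583 = 92.
Since 92 ≤ 136, this is achievable: one at 92 and 11 at 53.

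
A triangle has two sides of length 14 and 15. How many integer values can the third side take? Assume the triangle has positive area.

27

The triangle inequality gives |14 − 15| < c < 14 + 15, i.e. 1 < c < 29.
So c can be any integer from 2 to 28: 27 values.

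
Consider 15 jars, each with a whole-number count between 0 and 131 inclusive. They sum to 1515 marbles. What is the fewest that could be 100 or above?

1

Suppose at most 15 − j of them reach 100; then j values are ≤ 99 and the rest ≤ 131.
The total is then ≤ 99·j + 131·(15 − j) = 1965 − 32j. For this to be ≥ 1515 we need j ≤ 14, so at least 15 − 14 = 1 must reach 100.
Exactly 1 works: 1 value at 131 and 14 at 99 total 1517; lower one of the high values by 2 (still ≥ 100) to hit 1515.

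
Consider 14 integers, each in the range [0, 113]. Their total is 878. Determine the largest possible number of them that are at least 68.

12

Suppose k of them are at least 68. Those contribute at least 68 each and the other 14 − k at least 0 each.
So the total is at least 68k + 0(14 − k) = 0 + 68k. This must be ≤ 878, giving k ≤ 12.
k = 12 is achieved by 12 values at 68 and 2 at 0, total 816; add 62 to one value (staying below 68) to reach 878.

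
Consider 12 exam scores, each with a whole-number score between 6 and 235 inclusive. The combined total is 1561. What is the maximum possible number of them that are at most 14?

5

Suppose k of them are at most 14. Those contribute at most 14 each and the rest at most 235 each.
So the total is at most 14k + 235(12 − k) = 2820 − 221k. This must still be ≥ 1561, so k ≤ 5.
k = 5 is achieved by 5 values at 14 and 7 at 235, total 1715; lower one of the 235's by 154 (still > 14) to reach 1561.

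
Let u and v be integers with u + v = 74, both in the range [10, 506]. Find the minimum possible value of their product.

Since u + v is fixed, pushing one of them to its bound minimizes the product.
The extreme feasible split is u = 10, v = 64, giving uv = 640.

640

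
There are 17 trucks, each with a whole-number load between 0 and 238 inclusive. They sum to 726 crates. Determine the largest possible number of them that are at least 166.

4

Suppose k of them are at least 166. Those contribute at least 166 each and the other 17 − k at least 0 each.
So the total is at least 166k + 0(17 − k) = 0 + 166k. This must be ≤ 726, giving k ≤ 4.
k = 4 is achieved by 4 values at 166 and 13 at 0, total 664; add 62 to one value (staying below 166) to reach 726.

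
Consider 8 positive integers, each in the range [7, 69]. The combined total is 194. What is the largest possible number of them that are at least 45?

3

If k of the values are ≥ 45, the total is ≥ 45k + 7(8 − k).
Setting 45k + 7(8 − k) ≤ 194 gives 38k ≤ 138, so k ≤ 3.
k = 3 is achieved by 3 values at 45 and 5 at 7, total 170; add 24 to one value (staying below 45) to reach 194.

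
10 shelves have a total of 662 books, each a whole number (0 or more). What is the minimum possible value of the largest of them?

Some value must be at least ⌈662/10⌉ = 67, since 10 × 66 = 660 < 662.
Equality holds with 2 values of 67 and 8 values of 66.

67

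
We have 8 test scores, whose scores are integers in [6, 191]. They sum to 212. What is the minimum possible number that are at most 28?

Let j be the number exceeding 28. Then the total is ≥ 29·j + 6·(8 − j) = 48 + 23j.
So 23j ≤ 164 and j ≤ 7; hence at least 8 − 7 = 1 are ≤ 28.
Exactly 1 works: 1 value at 6 and 7 at 29 total 209; raise one of the low values by 3 (still ≤ 28) to hit 212.

1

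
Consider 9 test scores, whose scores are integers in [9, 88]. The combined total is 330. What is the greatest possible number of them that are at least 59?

If k of the values are ≥ 59, the total is ≥ 59k + 9(9 − k).
Setting 59k + 9(9 − k) ≤ 330 gives 50k ≤ 249, so k ≤ 4.
k = 4 is achieved by 4 values at 59 and 5 at 9, total 281; add 49 to one value (staying below 59) to reach 330.

4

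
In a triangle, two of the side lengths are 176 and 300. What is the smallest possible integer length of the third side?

125

The third side must exceed |176 − 300| = 124.
The smallest integer above 124 is 125.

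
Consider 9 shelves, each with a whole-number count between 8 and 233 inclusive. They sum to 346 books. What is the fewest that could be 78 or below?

6

Let j be the number exceeding 78. Then the total is ≥ 79·j + 8·(9 − j) = 72 + 71j.
So 71j ≤ 274 and j ≤ 3; hence at least 9 − 3 = 6 are ≤ 78.
Exactly 6 works: 6 values at 8 and 3 at 79 total 285; raise one of the low values by 61 (still ≤ 78) to hit 346.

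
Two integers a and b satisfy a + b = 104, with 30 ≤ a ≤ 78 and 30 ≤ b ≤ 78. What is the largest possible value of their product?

2704

For a fixed sum, the product ab is largest when a and b are as close as possible.
Taking a = 52 and b = 52 (both in [30, 78]) gives ab = 2704.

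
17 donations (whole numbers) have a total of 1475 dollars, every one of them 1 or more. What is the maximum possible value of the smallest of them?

86

If every one of the 17 were at least 87, the total would be at least 17 × 87 = 1479 > 1475.
Achievable: 4 of them at 86 and 13 at 87 total 1475.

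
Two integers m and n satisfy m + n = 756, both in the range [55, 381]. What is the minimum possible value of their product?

mn = m(756 − m) is concave in m, so over [375, 381] it is minimized at an endpoint.
At the endpoint m = 375, n = 756 − 375 = 381, so mn = 375 × 381 = 142875.

142875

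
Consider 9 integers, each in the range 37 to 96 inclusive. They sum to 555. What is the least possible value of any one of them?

37

Minimizing one value means maximizing the remaining 8.
The other 8 can take up 8 × 96 = 768 ≥ 555 − 37, so one integer can sit at its floor of 37.
Achievable: one at 37 and the other 8 totalling 518, which fits since 8 × 37 ≤ 518 ≤ 8 × 96.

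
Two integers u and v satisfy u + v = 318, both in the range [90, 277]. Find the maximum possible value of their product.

With u + v fixed, uv peaks when the two are closest together.
Taking u = 159 and v = 159 (both in [90, 277]) gives uv = 25281.

25281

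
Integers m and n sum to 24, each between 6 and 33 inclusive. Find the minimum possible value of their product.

Since m + n is fixed, pushing one of them to its bound minimizes the product.
At the endpoint m = 6, n = 24 − 6 = 18, so mn = 6 × 18 = 108.

108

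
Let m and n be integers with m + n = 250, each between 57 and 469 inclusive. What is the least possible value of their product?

11001

For a fixed sum, mn is smallest when m and n are as far apart as possible.
The extreme feasible split is m = 57, n = 193, giving mn = 11001.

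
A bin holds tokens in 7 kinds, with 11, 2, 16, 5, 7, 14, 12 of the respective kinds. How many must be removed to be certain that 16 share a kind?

In the worst case you take as many as possible of each kind without reaching 16: 11 + 2 + 15 + 5 + 7 + 14 + 12 = 66.
The next one must give 16 of some kind, so 66 + 1 = 67.

67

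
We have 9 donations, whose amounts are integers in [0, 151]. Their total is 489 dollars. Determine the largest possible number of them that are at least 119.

4

With k values at 119 or above and the rest at least 0, the sum is at least 0 + 119k.
Since the sum is 489, we need 119k ≤ 489, i.e. k ≤ 4.
k = 4 is achieved by 4 values at 119 and 5 at 0, total 476; add 13 to one value (staying below 119) to reach 489.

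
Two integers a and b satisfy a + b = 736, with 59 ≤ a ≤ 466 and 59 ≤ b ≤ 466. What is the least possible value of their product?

125820

ab = a(736 − a) is concave in a, so over [270, 466] it is minimized at an endpoint.
The extreme feasible split is a = 270, b = 466, giving ab = 125820.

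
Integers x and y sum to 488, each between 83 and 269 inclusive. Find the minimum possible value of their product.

58911

xy = x(488 − x) is concave in x, so over [219, 269] it is minimized at an endpoint.
The extreme feasible split is x = 219, y = 269, giving xy = 58911.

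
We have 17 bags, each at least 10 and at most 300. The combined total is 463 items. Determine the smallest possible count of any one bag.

10

Minimizing one value means maximizing the remaining 16.
The other 16 can take up 16 × 300 = 4800 ≥ 463 − 10, so one bag can sit at its floor of 10.
Achievable: one at 10 and the other 16 totalling 453, which fits since 16 × 10 ≤ 453 ≤ 16 × 300.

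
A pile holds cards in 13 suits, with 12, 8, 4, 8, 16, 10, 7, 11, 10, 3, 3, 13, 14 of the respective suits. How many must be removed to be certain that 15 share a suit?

118

In the worst case you take as many as possible of each suit without reaching 15: 12 + 8 + 4 + 8 + 14 + 10 + 7 + 11 + 10 + 3 + 3 + 13 + 14 = 117.
The next one must give 15 of some suit, so 117 + 1 = 118.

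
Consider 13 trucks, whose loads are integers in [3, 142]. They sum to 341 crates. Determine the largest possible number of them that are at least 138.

2

Suppose k of them are at least 138. Those contribute at least 138 each and the other 13 − k at least 3 each.
So the total is at least 138k + 3(13 − k) = 39 + 135k. This must be ≤ 341, giving k ≤ 2.
k = 2 is achieved by 2 values at 138 and 11 at 3, total 309; add 32 to one value (staying below 138) to reach 341.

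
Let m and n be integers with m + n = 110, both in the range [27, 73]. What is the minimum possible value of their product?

2701

Since m + n is fixed, pushing one of them to its bound minimizes the product.
At the endpoint m = 37, n = 110 − 37 = 73, so mn = 37 × 73 = 2701.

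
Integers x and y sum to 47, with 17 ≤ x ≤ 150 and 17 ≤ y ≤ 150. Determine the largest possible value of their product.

For a fixed sum, the product xy is largest when x and y are as close as possible.
Taking x = 23 and y = 24 (both in [17, 150]) gives xy = 552.

552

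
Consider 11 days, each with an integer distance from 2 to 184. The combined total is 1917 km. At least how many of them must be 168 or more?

5

Suppose at most 11 − j of them reach 168; then j values are ≤ 167 and the rest ≤ 184.
The total is then ≤ 167·j + 184·(11 − j) = 2024 − 17j. For this to be ≥ 1917 we need j ≤ 6, so at least 11 − 6 = 5 must reach 168.
Exactly 5 works: 5 values at 184 and 6 at 167 total 1922; lower one of the high values by 5 (still ≥ 168) to hit 1917.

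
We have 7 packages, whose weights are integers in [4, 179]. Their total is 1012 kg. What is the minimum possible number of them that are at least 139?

2

Suppose at most 7 − j of them reach 139; then j values are ≤ 138 and the rest ≤ 179.
The total is then ≤ 138·j + 179·(7 − j) = 1253 − 41j. For this to be ≥ 1012 we need j ≤ 5, so at least 7 − 5 = 2 must reach 139.
Exactly 2 works: 2 values at 179 and 5 at 138 total 1048; lower one of the high values by 36 (still ≥ 139) to hit 1012.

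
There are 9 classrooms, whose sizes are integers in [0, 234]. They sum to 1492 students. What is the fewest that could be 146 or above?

3

Each value short of 146 is at most 145, costing at least 234 − 145 = 89 against the maximum total of 2106.
We can afford to lose at most 2106 − 1492 = 614, so at most ⌊614/89⌋ = 6 fall short, and at least 3 are ≥ 146.
Exactly 3 works: 3 values at 234 and 6 at 145 total 1572; lower one of the high values by 80 (still ≥ 146) to hit 1492.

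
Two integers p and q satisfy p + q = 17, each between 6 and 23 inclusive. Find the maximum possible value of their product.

pq = p(17 − p) is maximized when p is as near 17/2 as the bounds allow.
Taking p = 8 and q = 9 (both in [6, 23]) gives pq = 72.

72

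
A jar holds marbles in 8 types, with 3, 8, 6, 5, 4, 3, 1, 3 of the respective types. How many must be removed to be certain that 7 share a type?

In the worst case you take as many as possible of each type without reaching 7: 3 + 6 + 6 + 5 + 4 + 3 + 1 + 3 = 31.
The next one must give 7 of some type, so 31 + 1 = 32.

32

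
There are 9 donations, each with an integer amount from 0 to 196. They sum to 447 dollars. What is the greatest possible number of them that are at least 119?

Suppose k of them are at least 119. Those contribute at least 119 each and the other 9 − k at least 0 each.
So the total is at least 119k + 0(9 − k) = 0 + 119k. This must be ≤ 447, giving k ≤ 3.
k = 3 is achieved by 3 values at 119 and 6 at 0, total 357; add 90 to one value (staying below 119) to reach 447.

3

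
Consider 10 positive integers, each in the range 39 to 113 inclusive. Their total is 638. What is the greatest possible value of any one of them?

To make one integer as large as possible, make the other 9 as small as possible.
The other 9 contribute at least 9 × 39 = 351, leaving at most 638 − 351 = 287.
But each integer is capped at 113, so the maximum is 113.
Achievable: one at 113 and the other 9 totalling 525, which fits since 9 × 39 ≤ 525 ≤ 9 × 113.

113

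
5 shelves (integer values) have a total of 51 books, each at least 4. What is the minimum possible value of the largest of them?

11

If every one of the 5 were at most 10, the total would be at most 5 × 10 = 50 < 51.
Equality holds with 1 value of 11 and 4 values of 10.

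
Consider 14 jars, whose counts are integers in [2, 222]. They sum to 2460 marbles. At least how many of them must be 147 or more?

6

Each value short of 147 is at most 146, costing at least 222 − 146 = 76 against the maximum total of 3108.
We can afford to lose at most 3108 − 2460 = 648, so at most ⌊648/76⌋ = 8 fall short, and at least 6 are ≥ 147.
Exactly 6 works: 6 values at 222 and 8 at 146 total 2500; lower one of the high values by 40 (still ≥ 147) to hit 2460.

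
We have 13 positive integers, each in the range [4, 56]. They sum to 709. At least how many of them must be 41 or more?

12

If only k of them are at least 41, the other 13 − k are at most 40, so the total is at most k·56 + (13 − k)·40.
This must reach 709, so k·56 + (13 − k)·40 ≥ 709, giving k ≥ 12.
Exactly 12 works: 12 values at 56 and 1 at 40 total 712; lower one of the high values by 3 (still ≥ 41) to hit 709.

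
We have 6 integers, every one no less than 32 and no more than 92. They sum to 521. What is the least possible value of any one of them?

61

Minimizing one value means maximizing the remaining 5.
The other 5 contribute at most 5 × 92 = 460, leaving at least 521 − 460 = 61.
Since 61 ≥ 32, this is achievable: one at 61 and 5 at 92.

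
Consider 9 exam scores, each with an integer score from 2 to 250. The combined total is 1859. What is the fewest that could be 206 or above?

1

Suppose at most 9 − j of them reach 206; then j values are ≤ 205 and the rest ≤ 250.
The total is then ≤ 205·j + 250·(9 − j) = 2250 − 45j. For this to be ≥ 1859 we need j ≤ 8, so at least 9 − 8 = 1 must reach 206.
Exactly 1 works: 1 value at 250 and 8 at 205 total 1890; lower one of the high values by 31 (still ≥ 206) to hit 1859.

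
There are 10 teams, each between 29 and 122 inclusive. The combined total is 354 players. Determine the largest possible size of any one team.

To make one team as large as possible, make the other 9 as small as possible.
The other 9 contribute at least 9 × 29 = 261, leaving at most 354 − 261 = 93.
Since 93 ≤ 122, this is achievable: one at 93 and 9 at 29.

93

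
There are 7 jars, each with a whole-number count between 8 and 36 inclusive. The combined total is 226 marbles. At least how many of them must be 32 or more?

Suppose at most 7 − j of them reach 32; then j values are ≤ 31 and the rest ≤ 36.
The total is then ≤ 31·j + 36·(7 − j) = 252 − 5j. For this to be ≥ 226 we need j ≤ 5, so at least 7 − 5 = 2 must reach 32.
Exactly 2 works: 2 values at 36 and 5 at 31 total 227; lower one of the high values by 1 (still ≥ 32) to hit 226.

2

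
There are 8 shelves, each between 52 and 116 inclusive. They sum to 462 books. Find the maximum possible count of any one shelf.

To make one shelf as large as possible, make the other 7 as small as possible.
The other 7 contribute at least 7 × 52 = 364, leaving at most 462 − 364 = 98.
Since 98 ≤ 116, this is achievable: one at 98 and 7 at 52.

98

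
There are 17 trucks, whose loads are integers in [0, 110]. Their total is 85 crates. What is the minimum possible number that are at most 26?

14

Let j be the number exceeding 26. Then the total is ≥ 27·j + 0·(17 − j) = 0 + 27j.
So 27j ≤ 85 and j ≤ 3; hence at least 17 − 3 = 14 are ≤ 26.
Exactly 14 works: 14 values at 0 and 3 at 27 total 81; raise one of the low values by 4 (still ≤ 26) to hit 85.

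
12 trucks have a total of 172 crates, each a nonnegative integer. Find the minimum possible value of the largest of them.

15

Some value must be at least ⌈172/12⌉ = 15, since 12 × 14 = 168 < 172.
Achievable: 4 of them at 15 and 8 at 14 total 172.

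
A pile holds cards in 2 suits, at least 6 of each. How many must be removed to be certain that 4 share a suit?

7

In the worst case you draw 3 of each of the 2 suits: 2 × 3 = 6.
One more forces 4 of some suit, so 6 + 1 = 7.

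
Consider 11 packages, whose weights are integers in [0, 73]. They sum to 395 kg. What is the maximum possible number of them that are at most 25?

Each value at 25 or below falls at least 73 − 25 = 48 short of the ceiling 73.
The ceiling total is 11 × 73 = 803, and we need 395, so at most ⌊(803 − 395)/48⌋ = 8 can be that low.
k = 8 is achieved by 8 values at 25 and 3 at 73, total 419; lower one of the 73's by 24 (still > 25) to reach 395.

8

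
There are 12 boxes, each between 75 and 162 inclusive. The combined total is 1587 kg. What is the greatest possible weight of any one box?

Maximizing one value means minimizing the remaining 11.
The other 11 contribute at least 11 × 75 = 825, leaving at most 1587 − 825 = 762.
But each box is capped at 162, so the maximum is 162.
Achievable: one at 162 and the other 11 totalling 1425, which fits since 11 × 75 ≤ 1425 ≤ 11 × 162.

162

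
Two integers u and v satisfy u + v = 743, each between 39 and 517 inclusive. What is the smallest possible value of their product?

116842

uv = u(743 − u) is concave in u, so over [226, 517] it is minimized at an endpoint.
The extreme feasible split is u = 226, v = 517, giving uv = 116842.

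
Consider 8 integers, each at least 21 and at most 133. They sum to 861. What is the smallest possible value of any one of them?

21

Minimizing one value means maximizing the remaining 7.
The other 7 can take up 7 × 133 = 931 ≥ 861 − 21, so one integer can sit at its floor of 21.
Achievable: one at 21 and the other 7 totalling 840, which fits since 7 × 21 ≤ 840 ≤ 7 × 133.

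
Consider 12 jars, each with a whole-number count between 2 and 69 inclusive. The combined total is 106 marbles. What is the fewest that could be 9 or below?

2

If only k of them are at most 9, the other 12 − k are at least 10, so the total is at least (12 − k)·10 + k·2.
This is ≤ 106, so (12 − k)·10 + 2k ≤ 106, which gives k ≥ 2.
Exactly 2 works: 2 values at 2 and 10 at 10 total 104; raise one of the low values by 2 (still ≤ 9) to hit 106.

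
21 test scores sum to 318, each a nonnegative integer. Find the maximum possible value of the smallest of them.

15

If every one of the 21 were at least 16, the total would be at least 21 × 16 = 336 > 318.
Equality holds with 18 values of 15 and 3 values of 16.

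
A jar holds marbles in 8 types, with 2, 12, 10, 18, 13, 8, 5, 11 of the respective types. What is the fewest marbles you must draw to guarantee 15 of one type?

In the worst case you take as many as possible of each type without reaching 15: 2 + 12 + 10 + 14 + 13 + 8 + 5 + 11 = 75.
The next one must give 15 of some type, so 75 + 1 = 76.

76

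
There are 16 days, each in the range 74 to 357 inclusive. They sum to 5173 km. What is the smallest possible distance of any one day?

74

Minimizing one value means maximizing the remaining 15.
The other 15 can take up 15 × 357 = 5355 ≥ 5173 − 74, so one day can sit at its floor of 74.
Achievable: one at 74 and the other 15 totalling 5099, which fits since 15 × 74 ≤ 5099 ≤ 15 × 357.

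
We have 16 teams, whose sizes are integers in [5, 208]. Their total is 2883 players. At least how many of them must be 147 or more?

Each value short of 147 is at most 146, costing at least 208 − 146 = 62 against the maximum total of 3328.
We can afford to lose at most 3328 − 2883 = 445, so at most ⌊445/62⌋ = 7 fall short, and at least 9 are ≥ 147.
Exactly 9 works: 9 values at 208 and 7 at 146 total 2894; lower one of the high values by 11 (still ≥ 147) to hit 2883.

9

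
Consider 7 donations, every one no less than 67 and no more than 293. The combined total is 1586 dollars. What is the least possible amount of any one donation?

67

To make one donation as small as possible, make the other 6 as large as possible.
The other 6 can take up 6 × 293 = 1758 ≥ 1586 − 67, so one donation can sit at its floor of 67.
Achievable: one at 67 and the other 6 totalling 1519, which fits since 6 × 67 ≤ 1519 ≤ 6 × 293.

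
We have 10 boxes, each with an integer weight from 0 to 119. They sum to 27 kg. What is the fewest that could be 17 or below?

Let j be the number exceeding 17. Then the total is ≥ 18·j + 0·(10 − j) = 0 + 18j.
So 18j ≤ 27 and j ≤ 1; hence at least 10 − 1 = 9 are ≤ 17.
Exactly 9 works: 9 values at 0 and 1 at 18 total 18; raise one of the low values by 9 (still ≤ 17) to hit 27.

9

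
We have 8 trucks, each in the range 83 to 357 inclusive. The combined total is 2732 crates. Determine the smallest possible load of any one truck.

To make one truck as small as possible, make the other 7 as large as possible.
The other 7 contribute at most 7 × 357 = 2499, leaving at least 2732 − 2499 = 233.
Since 233 ≥ 83, this is achievable: one at 233 and 7 at 357.

233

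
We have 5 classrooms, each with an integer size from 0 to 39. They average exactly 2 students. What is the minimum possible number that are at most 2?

The total is 5 × 2 = 10.
Each value above 2 is at least 3, contributing at least 3 − 0 = 3 above the floor 0.
The sum exceeds the floor total 0 by 10, so at most ⌊10/3⌋ = 3 exceed 2, and at least 2 are ≤ 2.
Exactly 2 works: 2 values at 0 and 3 at 3 total 9; raise one of the low values by 1 (still ≤ 2) to hit 10.

2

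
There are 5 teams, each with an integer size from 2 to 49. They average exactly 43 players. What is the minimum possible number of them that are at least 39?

The total is 5 × 43 = 215.
Each value short of 39 is at most 38, costing at least 49 − 38 = 11 against the maximum total of 245.
We can afford to lose at most 245 − 215 = 30, so at most ⌊30/11⌋ = 2 fall short, and at least 3 are ≥ 39.
Exactly 3 works: 3 values at 49 and 2 at 38 total 223; lower one of the high values by 8 (still ≥ 39) to hit 215.

3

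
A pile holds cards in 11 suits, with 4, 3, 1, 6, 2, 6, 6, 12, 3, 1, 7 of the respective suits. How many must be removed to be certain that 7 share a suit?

In the worst case you take as many as possible of each suit without reaching 7: 4 + 3 + 1 + 6 + 2 + 6 + 6 + 6 + 3 + 1 + 6 = 44.
The next one must give 7 of some suit, so 44 + 1 = 45.

45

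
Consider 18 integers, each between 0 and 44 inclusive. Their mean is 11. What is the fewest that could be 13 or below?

4

The total is 18 × 11 = 198.
Let j be the number exceeding 13. Then the total is ≥ 14·j + 0·(18 − j) = 0 + 14j.
So 14j ≤ 198 and j ≤ 14; hence at least 18 − 14 = 4 are ≤ 13.
Exactly 4 works: 4 values at 0 and 14 at 14 total 196; raise one of the low values by 2 (still ≤ 13) to hit 198.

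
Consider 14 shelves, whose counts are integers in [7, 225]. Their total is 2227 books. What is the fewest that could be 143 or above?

Suppose at most 14 − j of them reach 143; then j values are ≤ 142 and the rest ≤ 225.
The total is then ≤ 142·j + 225·(14 − j) = 3150 − 83j. For this to be ≥ 2227 we need j ≤ 11, so at least 14 − 11 = 3 must reach 143.
Exactly 3 works: 3 values at 225 and 11 at 142 total 2237; lower one of the high values by 10 (still ≥ 143) to hit 2227.

3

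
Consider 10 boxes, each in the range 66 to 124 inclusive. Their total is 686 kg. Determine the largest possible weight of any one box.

92

Maximizing one value means minimizing the remaining 9.
The other 9 contribute at least 9 × 66 = 594, leaving at most 686 − 594 = 92.
Since 92 ≤ 124, this is achievable: one at 92 and 9 at 66.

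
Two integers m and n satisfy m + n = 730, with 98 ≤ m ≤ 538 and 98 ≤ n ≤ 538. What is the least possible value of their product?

103296

Since m + n is fixed, pushing one of them to its bound minimizes the product.
The extreme feasible split is m = 192, n = 538, giving mn = 103296.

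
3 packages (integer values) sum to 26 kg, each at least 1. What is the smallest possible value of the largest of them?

9

The average is 26/3 > 8, so not all 3 can be 8 or less; the largest is ≥ 9.
Achievable: 2 of them at 9 and 1 at 8 total 26.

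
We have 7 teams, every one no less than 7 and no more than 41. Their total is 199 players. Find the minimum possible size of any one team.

Minimizing one value means maximizing the remaining 6.
The other 6 can take up 6 × 41 = 246 ≥ 199 − 7, so one team can sit at its floor of 7.
Achievable: one at 7 and the other 6 totalling 192, which fits since 6 × 7 ≤ 192 ≤ 6 × 41.

7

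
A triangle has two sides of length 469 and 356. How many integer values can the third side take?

The triangle inequality gives |469 − 356| < c < 469 + 356, i.e. 113 < c < 825.
So c can be any integer from 114 to 824: 711 values.

711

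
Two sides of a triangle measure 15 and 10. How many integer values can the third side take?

19

The triangle inequality gives |15 − 10| < c < 15 + 10, i.e. 5 < c < 25.
So c can be any integer from 6 to 24: 19 values.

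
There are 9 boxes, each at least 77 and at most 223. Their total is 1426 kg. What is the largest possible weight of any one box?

To make one box as large as possible, make the other 8 as small as possible.
The other 8 contribute at least 8 × 77 = 616, leaving at most 1426 − 616 = 810.
But each box is capped at 223, so the maximum is 223.
Achievable: one at 223 and the other 8 totalling 1203, which fits since 8 × 77 ≤ 1203 ≤ 8 × 223.

223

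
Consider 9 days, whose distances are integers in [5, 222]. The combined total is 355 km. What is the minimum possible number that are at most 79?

Let j be the number exceeding 79. Then the total is ≥ 80·j + 5·(9 − j) = 45 + 75j.
So 75j ≤ 310 and j ≤ 4; hence at least 9 − 4 = 5 are ≤ 79.
Exactly 5 works: 5 values at 5 and 4 at 80 total 345; raise one of the low values by 10 (still ≤ 79) to hit 355.

5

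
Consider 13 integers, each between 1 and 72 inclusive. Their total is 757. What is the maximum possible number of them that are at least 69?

With k values at 69 or above and the rest at least 1, the sum is at least 13 + 68k.
Since the sum is 757, we need 68k ≤ 744, i.e. k ≤ 10.
k = 10 is achieved by 10 values at 69 and 3 at 1, total 693; add 64 to one value (staying below 69) to reach 757.

10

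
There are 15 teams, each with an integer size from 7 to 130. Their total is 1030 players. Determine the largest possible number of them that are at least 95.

With k values at 95 or above and the rest at least 7, the sum is at least 105 + 88k.
Since the sum is 1030, we need 88k ≤ 925, i.e. k ≤ 10.
k = 10 is achieved by 10 values at 95 and 5 at 7, total 985; add 45 to one value (staying below 95) to reach 1030.

10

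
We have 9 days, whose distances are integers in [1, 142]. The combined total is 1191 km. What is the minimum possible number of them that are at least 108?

7

Each value short of 108 is at most 107, costing at least 142 − 107 = 35 against the maximum total of 1278.
We can afford to lose at most 1278 − 1191 = 87, so at most ⌊87/35⌋ = 2 fall short, and at least 7 are ≥ 108.
Exactly 7 works: 7 values at 142 and 2 at 107 total 1208; lower one of the high values by 17 (still ≥ 108) to hit 1191.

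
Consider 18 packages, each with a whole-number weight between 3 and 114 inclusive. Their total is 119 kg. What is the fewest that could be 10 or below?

Let j be the number exceeding 10. Then the total is ≥ 11·j + 3·(18 − j) = 54 + 8j.
So 8j ≤ 65 and j ≤ 8; hence at least 18 − 8 = 10 are ≤ 10.
Exactly 10 works: 10 values at 3 and 8 at 11 total 118; raise one of the low values by 1 (still ≤ 10) to hit 119.

10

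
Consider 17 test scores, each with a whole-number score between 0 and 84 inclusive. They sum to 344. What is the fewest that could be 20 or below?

If only k of them are at most 20, the other 17 − k are at least 21, so the total is at least (17 − k)·21 + k·0.
This is ≤ 344, so (17 − k)·21 + 0k ≤ 344, which gives k ≥ 1.
Exactly 1 works: 1 value at 0 and 16 at 21 total 336; raise one of the low values by 8 (still ≤ 20) to hit 344.

1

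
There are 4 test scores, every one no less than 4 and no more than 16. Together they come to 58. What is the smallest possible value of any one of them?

10

Minimizing one value means maximizing the remaining 3.
The other 3 contribute at most 3 × 16 = 48, leaving at least 58 − 48 = 10.
Since 10 ≥ 4, this is achievable: one at 10 and 3 at 16.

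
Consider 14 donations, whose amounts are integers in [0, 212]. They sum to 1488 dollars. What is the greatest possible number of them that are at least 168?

With k values at 168 or above and the rest at least 0, the sum is at least 0 + 168k.
Since the sum is 1488, we need 168k ≤ 1488, i.e. k ≤ 8.
k = 8 is achieved by 8 values at 168 and 6 at 0, total 1344; add 144 to one value (staying below 168) to reach 1488.

8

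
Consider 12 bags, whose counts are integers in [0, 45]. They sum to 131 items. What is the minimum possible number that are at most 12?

2

Let j be the number exceeding 12. Then the total is ≥ 13·j + 0·(12 − j) = 0 + 13j.
So 13j ≤ 131 and j ≤ 10; hence at least 12 − 10 = 2 are ≤ 12.
Exactly 2 works: 2 values at 0 and 10 at 13 total 130; raise one of the low values by 1 (still ≤ 12) to hit 131.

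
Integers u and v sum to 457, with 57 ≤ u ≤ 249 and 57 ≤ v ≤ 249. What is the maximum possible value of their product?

52212

uv = u(457 − u) is maximized when u is as near 457/2 as the bounds allow.
Taking u = 228 and v = 229 (both in [57, 249]) gives uv = 52212.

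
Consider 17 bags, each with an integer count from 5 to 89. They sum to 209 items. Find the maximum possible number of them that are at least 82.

1

With k values at 82 or above and the rest at least 5, the sum is at least 85 + 77k.
Since the sum is 209, we need 77k ≤ 124, i.e. k ≤ 1.
k = 1 is achieved by 1 value at 82 and 16 at 5, total 162; add 47 to one value (staying below 82) to reach 209.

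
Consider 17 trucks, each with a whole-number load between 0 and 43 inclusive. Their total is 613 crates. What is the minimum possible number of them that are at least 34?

6

If only k of them are at least 34, the other 17 − k are at most 33, so the total is at most k·43 + (17 − k)·33.
This must reach 613, so k·43 + (17 − k)·33 ≥ 613, giving k ≥ 6.
Exactly 6 works: 6 values at 43 and 11 at 33 total 621; lower one of the high values by 8 (still ≥ 34) to hit 613.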